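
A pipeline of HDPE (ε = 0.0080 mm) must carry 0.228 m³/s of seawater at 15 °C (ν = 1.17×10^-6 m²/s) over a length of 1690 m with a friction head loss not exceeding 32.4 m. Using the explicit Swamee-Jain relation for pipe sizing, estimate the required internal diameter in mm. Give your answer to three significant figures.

Swamee-Jain (Type III): D = 0.66·[ε^1.25·(LQ²/(gh_f))^4.75 + ν·Q^9.4·(L/(gh_f))^5.2]^0.04
LQ²/(gh_f) = 0.2764; L/(gh_f) = 5.317
Term 1 = ε^1.25·(…)^4.75 = 9.47×10^-10; Term 2 = ν·Q^9.4·(…)^5.2 = 6.40×10^-9
D = 0.66·(9.47×10^-10 + 6.40×10^-9)^0.04 = 0.3120 m = 312 mm
Check: V = 2.98 m/s, Re = 7.95×10^5, f = 0.01259, h_f = 30.9 m ≈ 32.4 m ✓

D ≈ 312 mm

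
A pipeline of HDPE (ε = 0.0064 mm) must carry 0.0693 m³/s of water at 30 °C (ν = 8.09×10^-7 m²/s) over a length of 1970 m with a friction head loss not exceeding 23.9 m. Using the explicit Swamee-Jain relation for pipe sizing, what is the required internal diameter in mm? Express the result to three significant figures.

D ≈ 216 mm

Swamee-Jain (Type III): D = 0.66·[ε^1.25·(LQ²/(gh_f))^4.75 + ν·Q^9.4·(L/(gh_f))^5.2]^0.04
LQ²/(gh_f) = 0.04035; L/(gh_f) = 8.402
Term 1 = ε^1.25·(…)^4.75 = 7.68×10^-14; Term 2 = ν·Q^9.4·(…)^5.2 = 6.57×10^-13
D = 0.66·(7.68×10^-14 + 6.57×10^-13)^0.04 = 0.2159 m = 216 mm
Check: V = 1.89 m/s, Re = 5.05×10^5, f = 0.01353, h_f = 22.6 m ≈ 23.9 m ✓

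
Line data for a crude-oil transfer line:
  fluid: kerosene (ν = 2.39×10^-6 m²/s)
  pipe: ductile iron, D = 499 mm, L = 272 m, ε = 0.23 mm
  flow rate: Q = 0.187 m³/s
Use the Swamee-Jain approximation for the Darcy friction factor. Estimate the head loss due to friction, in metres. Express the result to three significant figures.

h_f ≈ 0.476 m

V = 4Q/(πD²) = 4·0.187/(π·0.499²) = 0.9562 m/s
Re = VD/ν = 0.9562·0.499/2.39×10^-6 = 2.00×10^5 → turbulent
ε/D = 0.23/499 = 4.61×10^-4
Swamee-Jain: f = 0.01873
h_f = f(L/D)V²/(2g) = 0.01873·(272/0.499)·0.9562²/(2·9.81) = 0.4757 m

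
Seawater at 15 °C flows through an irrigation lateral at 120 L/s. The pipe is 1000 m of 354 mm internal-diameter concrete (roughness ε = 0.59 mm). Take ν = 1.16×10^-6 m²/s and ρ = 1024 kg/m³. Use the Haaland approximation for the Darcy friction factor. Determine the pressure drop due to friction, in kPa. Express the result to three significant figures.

Δp ≈ 49.1 kPa

V = 4Q/(πD²) = 4·0.120/(π·0.354²) = 1.219 m/s
Re = VD/ν = 1.219·0.354/1.16×10^-6 = 3.72×10^5 → turbulent
ε/D = 0.59/354 = 0.00167
Haaland: f = 0.02286
h_f = f(L/D)V²/(2g) = 0.02286·(1000/0.354)·1.219²/(2·9.81) = 4.892 m
Δp = ρg·h_f = 1024·9.81·4.892 = 49.14 kPa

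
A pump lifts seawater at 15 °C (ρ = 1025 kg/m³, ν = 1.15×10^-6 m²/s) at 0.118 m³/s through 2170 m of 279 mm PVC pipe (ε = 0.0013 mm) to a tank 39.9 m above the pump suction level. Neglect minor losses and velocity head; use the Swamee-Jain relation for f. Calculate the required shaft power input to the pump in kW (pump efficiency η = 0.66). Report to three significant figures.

V = 4Q/(πD²) = 1.930 m/s; Re = 4.68×10^5; ε/D = 4.66×10^-6; f = 0.01332
h_f = f(L/D)V²/2g = 19.67 m
Total head H = z + h_f = 39.9 + 19.67 = 59.57 m
P_hyd = ρgQH = 1025·9.81·0.118·59.57 = 70.68 kW
P_shaft = P_hyd/η = 70.68/0.66 = 107.1 kW

P_shaft ≈ 107 kW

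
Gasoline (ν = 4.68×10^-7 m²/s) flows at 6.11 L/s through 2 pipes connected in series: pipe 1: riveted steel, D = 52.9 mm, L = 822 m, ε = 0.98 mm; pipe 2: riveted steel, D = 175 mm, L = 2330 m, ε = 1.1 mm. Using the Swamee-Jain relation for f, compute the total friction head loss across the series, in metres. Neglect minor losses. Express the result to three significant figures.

Pipe 1: V = 2.780 m/s, Re = 3.14×10^5, ε/D = 0.0185, f = 0.04747, h_1 = f(L/D)V²/2g = 290.6 m
Pipe 2: V = 0.2540 m/s, Re = 9.50×10^4, ε/D = 0.00629, f = 0.03370, h_2 = f(L/D)V²/2g = 1.476 m
Series → Q common, losses add: H = Σh = 292.0 m

H ≈ 292 m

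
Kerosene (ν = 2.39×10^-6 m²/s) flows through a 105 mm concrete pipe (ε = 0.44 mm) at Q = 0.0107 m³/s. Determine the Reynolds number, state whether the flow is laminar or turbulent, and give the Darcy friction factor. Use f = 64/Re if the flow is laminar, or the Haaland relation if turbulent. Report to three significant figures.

Re ≈ 5.43×10^4; turbulent; f ≈ 0.0306

V = 4Q/(πD²) = 1.236 m/s
Re = VD/ν = 1.236·0.105/2.39×10^-6 = 5.43×10^4
Re > 4000 → turbulent; ε/D = 0.00419
Haaland: f = 0.03056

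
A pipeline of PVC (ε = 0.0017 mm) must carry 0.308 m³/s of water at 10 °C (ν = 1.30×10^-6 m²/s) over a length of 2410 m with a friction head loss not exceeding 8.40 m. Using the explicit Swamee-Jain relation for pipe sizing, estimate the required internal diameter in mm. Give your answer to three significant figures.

D ≈ 498 mm

Swamee-Jain (Type III): D = 0.66·[ε^1.25·(LQ²/(gh_f))^4.75 + ν·Q^9.4·(L/(gh_f))^5.2]^0.04
LQ²/(gh_f) = 2.774; L/(gh_f) = 29.25
Term 1 = ε^1.25·(…)^4.75 = 7.82×10^-6; Term 2 = ν·Q^9.4·(…)^5.2 = 8.51×10^-4
D = 0.66·(7.82×10^-6 + 8.51×10^-4)^0.04 = 0.4976 m = 498 mm
Check: V = 1.58 m/s, Re = 6.06×10^5, f = 0.01271, h_f = 7.87 m ≈ 8.40 m ✓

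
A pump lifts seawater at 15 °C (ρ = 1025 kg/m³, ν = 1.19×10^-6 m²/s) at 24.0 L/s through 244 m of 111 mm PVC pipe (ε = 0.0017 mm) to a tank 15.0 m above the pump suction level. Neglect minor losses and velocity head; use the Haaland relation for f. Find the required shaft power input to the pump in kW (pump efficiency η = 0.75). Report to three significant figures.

P_shaft ≈ 8.19 kW

V = 4Q/(πD²) = 2.480 m/s; Re = 2.31×10^5; ε/D = 1.53×10^-5; f = 0.01517
h_f = f(L/D)V²/2g = 10.46 m
Total head H = z + h_f = 15.0 + 10.46 = 25.46 m
P_hyd = ρgQH = 1025·9.81·0.0240·25.46 = 6.143 kW
P_shaft = P_hyd/η = 6.143/0.75 = 8.191 kW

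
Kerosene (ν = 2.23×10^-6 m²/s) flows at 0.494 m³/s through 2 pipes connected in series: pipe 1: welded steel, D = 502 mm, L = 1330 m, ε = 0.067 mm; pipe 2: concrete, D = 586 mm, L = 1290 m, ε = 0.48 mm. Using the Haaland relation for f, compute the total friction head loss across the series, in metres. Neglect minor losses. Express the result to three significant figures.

H ≈ 19.5 m

Pipe 1: V = 2.496 m/s, Re = 5.62×10^5, ε/D = 1.33×10^-4, f = 0.01446, h_1 = f(L/D)V²/2g = 12.16 m
Pipe 2: V = 1.832 m/s, Re = 4.81×10^5, ε/D = 8.19×10^-4, f = 0.01938, h_2 = f(L/D)V²/2g = 7.293 m
Series → Q common, losses add: H = Σh = 19.46 m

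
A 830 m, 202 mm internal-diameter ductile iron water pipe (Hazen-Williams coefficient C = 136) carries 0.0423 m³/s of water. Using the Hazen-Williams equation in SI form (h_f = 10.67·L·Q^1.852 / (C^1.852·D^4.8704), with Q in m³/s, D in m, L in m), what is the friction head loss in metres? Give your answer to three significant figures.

h_f = 10.67·830·0.0423^1.852 / (136^1.852·0.202^4.8704) = 6.841 m

h_f ≈ 6.84 m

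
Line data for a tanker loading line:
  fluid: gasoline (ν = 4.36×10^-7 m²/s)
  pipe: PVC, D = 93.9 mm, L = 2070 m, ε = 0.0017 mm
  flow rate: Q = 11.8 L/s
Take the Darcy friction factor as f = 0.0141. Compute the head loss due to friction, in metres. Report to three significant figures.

V = 4Q/(πD²) = 4·0.0118/(π·0.0939²) = 1.704 m/s
h_f = f(L/D)V²/(2g) = 0.01410·(2070/0.0939)·1.704²/(2·9.81) = 46.00 m

h_f ≈ 46.0 m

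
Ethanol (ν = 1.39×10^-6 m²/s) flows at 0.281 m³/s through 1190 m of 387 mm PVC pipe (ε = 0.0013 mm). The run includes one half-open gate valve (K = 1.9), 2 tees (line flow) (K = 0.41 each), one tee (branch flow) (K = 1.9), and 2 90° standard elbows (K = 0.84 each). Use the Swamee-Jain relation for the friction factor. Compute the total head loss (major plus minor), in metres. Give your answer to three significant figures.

H_L ≈ 13.0 m

V = 4Q/(πD²) = 2.389 m/s; V²/2g = 0.2909 m
Re = 6.65×10^5, ε/D = 3.36×10^-6 → f = 0.01251 (Swamee-Jain)
Major: h_f = f(L/D)·V²/2g = 0.01251·3075·0.2909 = 11.19 m
Minor: ΣK = 6.30; h_m = ΣK·V²/2g = 1.832 m
Total H_L = 11.19 + 1.832 = 13.02 m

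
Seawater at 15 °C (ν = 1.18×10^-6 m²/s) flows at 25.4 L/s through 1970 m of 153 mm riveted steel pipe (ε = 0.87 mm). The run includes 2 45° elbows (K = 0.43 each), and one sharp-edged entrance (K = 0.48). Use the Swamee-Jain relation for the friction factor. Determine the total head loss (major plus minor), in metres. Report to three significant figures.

H_L ≈ 40.5 m

V = 4Q/(πD²) = 1.382 m/s; V²/2g = 0.09728 m
Re = 1.79×10^5, ε/D = 0.00569 → f = 0.03225 (Swamee-Jain)
Major: h_f = f(L/D)·V²/2g = 0.03225·12876·0.09728 = 40.40 m
Minor: ΣK = 1.34; h_m = ΣK·V²/2g = 0.1304 m
Total H_L = 40.40 + 0.1304 = 40.53 m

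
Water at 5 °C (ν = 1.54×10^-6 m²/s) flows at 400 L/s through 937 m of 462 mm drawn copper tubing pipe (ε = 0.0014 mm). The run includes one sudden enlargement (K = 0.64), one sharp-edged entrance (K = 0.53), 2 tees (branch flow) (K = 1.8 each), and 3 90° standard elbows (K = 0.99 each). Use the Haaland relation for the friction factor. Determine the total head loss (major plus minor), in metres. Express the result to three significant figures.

V = 4Q/(πD²) = 2.386 m/s; V²/2g = 0.2902 m
Re = 7.16×10^5, ε/D = 3.03×10^-6 → f = 0.01231 (Haaland)
Major: h_f = f(L/D)·V²/2g = 0.01231·2028·0.2902 = 7.242 m
Minor: ΣK = 7.74; h_m = ΣK·V²/2g = 2.246 m
Total H_L = 7.242 + 2.246 = 9.488 m

H_L ≈ 9.49 m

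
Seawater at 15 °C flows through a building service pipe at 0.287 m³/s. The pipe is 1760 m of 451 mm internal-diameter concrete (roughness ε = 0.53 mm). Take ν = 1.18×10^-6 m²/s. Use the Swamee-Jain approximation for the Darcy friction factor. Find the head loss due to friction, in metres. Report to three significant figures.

V = 4Q/(πD²) = 4·0.287/(π·0.451²) = 1.797 m/s
Re = VD/ν = 1.797·0.451/1.18×10^-6 = 6.87×10^5 → turbulent
ε/D = 0.53/451 = 0.00118
Swamee-Jain: f = 0.02093
h_f = f(L/D)V²/(2g) = 0.02093·(1760/0.451)·1.797²/(2·9.81) = 13.43 m

h_f ≈ 13.4 m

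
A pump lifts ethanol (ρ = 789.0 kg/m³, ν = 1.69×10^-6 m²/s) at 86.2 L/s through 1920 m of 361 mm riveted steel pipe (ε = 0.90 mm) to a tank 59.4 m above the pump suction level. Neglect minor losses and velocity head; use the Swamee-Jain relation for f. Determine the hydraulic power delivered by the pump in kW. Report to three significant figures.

P_hyd ≈ 43.0 kW

V = 4Q/(πD²) = 0.8422 m/s; Re = 1.80×10^5; ε/D = 0.00249; f = 0.02589
h_f = f(L/D)V²/2g = 4.978 m
Total head H = z + h_f = 59.4 + 4.978 = 64.38 m
P_hyd = ρgQH = 789.0·9.81·0.0862·64.38 = 42.95 kW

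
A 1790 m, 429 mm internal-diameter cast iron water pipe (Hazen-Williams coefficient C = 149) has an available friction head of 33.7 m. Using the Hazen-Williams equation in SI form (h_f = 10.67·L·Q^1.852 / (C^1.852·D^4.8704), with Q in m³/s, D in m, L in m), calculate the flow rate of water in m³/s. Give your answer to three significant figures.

Q ≈ 0.525 m³/s

Rearranging: Q = [h_f·C^1.852·D^4.8704 / (10.67·L)]^(1/1.852)
Q = [33.7·149^1.852·0.429^4.8704 / (10.67·1790)]^0.540 = 0.5247 m³/s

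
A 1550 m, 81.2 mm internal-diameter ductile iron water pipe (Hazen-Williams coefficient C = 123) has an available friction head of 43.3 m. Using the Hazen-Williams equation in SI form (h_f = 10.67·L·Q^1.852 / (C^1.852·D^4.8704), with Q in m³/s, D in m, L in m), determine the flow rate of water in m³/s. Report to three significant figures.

Rearranging: Q = [h_f·C^1.852·D^4.8704 / (10.67·L)]^(1/1.852)
Q = [43.3·123^1.852·0.0812^4.8704 / (10.67·1550)]^0.540 = 0.006731 m³/s

Q ≈ 0.00673 m³/s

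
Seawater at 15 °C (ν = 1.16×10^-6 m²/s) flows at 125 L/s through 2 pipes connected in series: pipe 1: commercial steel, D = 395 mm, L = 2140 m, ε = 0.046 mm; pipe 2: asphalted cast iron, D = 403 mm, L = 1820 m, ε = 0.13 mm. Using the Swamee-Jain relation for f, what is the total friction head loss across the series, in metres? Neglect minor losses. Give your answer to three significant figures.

H ≈ 8.16 m

Pipe 1: V = 1.020 m/s, Re = 3.47×10^5, ε/D = 1.16×10^-4, f = 0.01530, h_1 = f(L/D)V²/2g = 4.395 m
Pipe 2: V = 0.9800 m/s, Re = 3.40×10^5, ε/D = 3.23×10^-4, f = 0.01703, h_2 = f(L/D)V²/2g = 3.765 m
Series → Q common, losses add: H = Σh = 8.160 m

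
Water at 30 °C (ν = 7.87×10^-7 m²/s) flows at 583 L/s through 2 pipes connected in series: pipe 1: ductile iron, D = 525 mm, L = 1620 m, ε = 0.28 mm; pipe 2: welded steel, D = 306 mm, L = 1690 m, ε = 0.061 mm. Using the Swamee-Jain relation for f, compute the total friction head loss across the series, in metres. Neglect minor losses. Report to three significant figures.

H ≈ 270 m

Pipe 1: V = 2.693 m/s, Re = 1.80×10^6, ε/D = 5.33×10^-4, f = 0.01729, h_1 = f(L/D)V²/2g = 19.72 m
Pipe 2: V = 7.927 m/s, Re = 3.08×10^6, ε/D = 1.99×10^-4, f = 0.01413, h_2 = f(L/D)V²/2g = 250.0 m
Series → Q common, losses add: H = Σh = 269.7 m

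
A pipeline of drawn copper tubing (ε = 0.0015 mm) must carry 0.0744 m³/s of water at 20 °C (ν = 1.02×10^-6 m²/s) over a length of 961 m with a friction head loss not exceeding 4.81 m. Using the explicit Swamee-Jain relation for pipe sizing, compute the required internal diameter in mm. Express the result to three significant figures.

Swamee-Jain (Type III): D = 0.66·[ε^1.25·(LQ²/(gh_f))^4.75 + ν·Q^9.4·(L/(gh_f))^5.2]^0.04
LQ²/(gh_f) = 0.1127; L/(gh_f) = 20.37
Term 1 = ε^1.25·(…)^4.75 = 1.65×10^-12; Term 2 = ν·Q^9.4·(…)^5.2 = 1.61×10^-10
D = 0.66·(1.65×10^-12 + 1.61×10^-10)^0.04 = 0.2679 m = 268 mm
Check: V = 1.32 m/s, Re = 3.47×10^5, f = 0.01406, h_f = 4.48 m ≈ 4.81 m ✓

D ≈ 268 mm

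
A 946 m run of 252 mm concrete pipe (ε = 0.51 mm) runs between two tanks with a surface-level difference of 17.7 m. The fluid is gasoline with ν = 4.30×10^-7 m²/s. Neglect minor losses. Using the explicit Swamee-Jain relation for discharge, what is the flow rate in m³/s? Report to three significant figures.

Q ≈ 0.0987 m³/s

Swamee-Jain (Type II): Q = -0.965·√(gD⁵h_f/L)·ln[ε/(3.7D) + √(3.17ν²L/(gD³h_f))]
√(gD⁵h_f/L) = √(9.81·0.252⁵·17.7/946) = 0.01366
ε/(3.7D) = 5.47×10^-4; √(3.17ν²L/(gD³h_f)) = 1.41×10^-5
Q = -0.965·0.01366·ln(5.611×10^-4) = 0.09866 m³/s
Check: V = 1.98 m/s, Re = 1.16×10^6, f = 0.02372, h_f = 17.8 m ≈ 17.7 m ✓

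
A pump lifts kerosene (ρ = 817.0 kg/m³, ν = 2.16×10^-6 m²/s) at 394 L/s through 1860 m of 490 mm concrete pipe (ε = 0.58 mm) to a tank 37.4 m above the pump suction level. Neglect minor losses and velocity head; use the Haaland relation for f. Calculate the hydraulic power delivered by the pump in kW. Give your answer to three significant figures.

P_hyd ≈ 174 kW

V = 4Q/(πD²) = 2.089 m/s; Re = 4.74×10^5; ε/D = 0.00118; f = 0.02100
h_f = f(L/D)V²/2g = 17.73 m
Total head H = z + h_f = 37.4 + 17.73 = 55.13 m
P_hyd = ρgQH = 817.0·9.81·0.394·55.13 = 174.1 kW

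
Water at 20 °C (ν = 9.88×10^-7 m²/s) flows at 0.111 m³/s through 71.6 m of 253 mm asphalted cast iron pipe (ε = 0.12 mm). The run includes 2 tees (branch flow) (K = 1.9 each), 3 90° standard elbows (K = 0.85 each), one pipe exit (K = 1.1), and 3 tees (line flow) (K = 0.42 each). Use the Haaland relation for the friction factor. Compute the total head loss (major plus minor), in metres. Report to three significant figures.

H_L ≈ 3.38 m

V = 4Q/(πD²) = 2.208 m/s; V²/2g = 0.2485 m
Re = 5.65×10^5, ε/D = 4.74×10^-4 → f = 0.01732 (Haaland)
Major: h_f = f(L/D)·V²/2g = 0.01732·283.0·0.2485 = 1.218 m
Minor: ΣK = 8.71; h_m = ΣK·V²/2g = 2.164 m
Total H_L = 1.218 + 2.164 = 3.382 m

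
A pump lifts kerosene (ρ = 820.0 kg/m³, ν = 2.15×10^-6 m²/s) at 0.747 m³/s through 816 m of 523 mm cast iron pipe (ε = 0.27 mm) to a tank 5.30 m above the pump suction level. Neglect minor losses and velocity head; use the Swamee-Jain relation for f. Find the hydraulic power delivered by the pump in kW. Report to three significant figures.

V = 4Q/(πD²) = 3.477 m/s; Re = 8.46×10^5; ε/D = 5.16×10^-4; f = 0.01750
h_f = f(L/D)V²/2g = 16.83 m
Total head H = z + h_f = 5.30 + 16.83 = 22.13 m
P_hyd = ρgQH = 820.0·9.81·0.747·22.13 = 133.0 kW

P_hyd ≈ 133 kW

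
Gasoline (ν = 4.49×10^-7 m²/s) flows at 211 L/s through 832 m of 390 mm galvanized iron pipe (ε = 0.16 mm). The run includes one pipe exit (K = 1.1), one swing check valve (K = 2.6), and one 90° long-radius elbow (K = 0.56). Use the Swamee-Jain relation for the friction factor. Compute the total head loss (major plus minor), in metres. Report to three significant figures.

V = 4Q/(πD²) = 1.766 m/s; V²/2g = 0.1590 m
Re = 1.53×10^6, ε/D = 4.10×10^-4 → f = 0.01645 (Swamee-Jain)
Major: h_f = f(L/D)·V²/2g = 0.01645·2133·0.1590 = 5.581 m
Minor: ΣK = 4.26; h_m = ΣK·V²/2g = 0.6774 m
Total H_L = 5.581 + 0.6774 = 6.258 m

H_L ≈ 6.26 m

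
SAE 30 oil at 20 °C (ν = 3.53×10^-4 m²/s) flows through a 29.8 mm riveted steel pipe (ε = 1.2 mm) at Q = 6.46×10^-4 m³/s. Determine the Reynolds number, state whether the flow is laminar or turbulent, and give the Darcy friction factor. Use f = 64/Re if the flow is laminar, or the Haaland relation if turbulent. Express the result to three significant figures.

V = 4Q/(πD²) = 0.9262 m/s
Re = VD/ν = 0.9262·0.0298/3.53×10^-4 = 78.2
Re < 2300 → laminar → f = 64/Re = 0.8185

Re ≈ 78.2; laminar; f = 64/Re ≈ 0.819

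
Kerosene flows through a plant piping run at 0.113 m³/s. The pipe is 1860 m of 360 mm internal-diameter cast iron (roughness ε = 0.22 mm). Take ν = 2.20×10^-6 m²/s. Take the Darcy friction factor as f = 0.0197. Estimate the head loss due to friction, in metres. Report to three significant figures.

h_f ≈ 6.39 m

V = 4Q/(πD²) = 4·0.113/(π·0.360²) = 1.110 m/s
h_f = f(L/D)V²/(2g) = 0.01970·(1860/0.360)·1.110²/(2·9.81) = 6.394 m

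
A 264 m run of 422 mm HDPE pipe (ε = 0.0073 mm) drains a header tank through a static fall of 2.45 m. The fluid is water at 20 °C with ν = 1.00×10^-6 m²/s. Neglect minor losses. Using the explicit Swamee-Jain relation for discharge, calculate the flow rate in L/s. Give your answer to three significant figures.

Swamee-Jain (Type II): Q = -0.965·√(gD⁵h_f/L)·ln[ε/(3.7D) + √(3.17ν²L/(gD³h_f))]
√(gD⁵h_f/L) = √(9.81·0.422⁵·2.45/264) = 0.03491
ε/(3.7D) = 4.68×10^-6; √(3.17ν²L/(gD³h_f)) = 2.15×10^-5
Q = -0.965·0.03491·ln(2.620×10^-5) = 0.3554 m³/s
Check: V = 2.54 m/s, Re = 1.07×10^6, f = 0.01190, h_f = 2.45 m ≈ 2.45 m ✓

Q ≈ 355 L/s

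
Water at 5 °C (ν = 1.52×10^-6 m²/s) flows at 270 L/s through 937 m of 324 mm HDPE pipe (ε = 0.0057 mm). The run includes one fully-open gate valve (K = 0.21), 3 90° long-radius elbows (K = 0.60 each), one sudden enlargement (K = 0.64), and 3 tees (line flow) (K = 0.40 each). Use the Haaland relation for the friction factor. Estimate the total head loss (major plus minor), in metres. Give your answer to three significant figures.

H_L ≈ 22.0 m

V = 4Q/(πD²) = 3.275 m/s; V²/2g = 0.5466 m
Re = 6.98×10^5, ε/D = 1.76×10^-5 → f = 0.01258 (Haaland)
Major: h_f = f(L/D)·V²/2g = 0.01258·2892·0.5466 = 19.88 m
Minor: ΣK = 3.85; h_m = ΣK·V²/2g = 2.104 m
Total H_L = 19.88 + 2.104 = 21.98 m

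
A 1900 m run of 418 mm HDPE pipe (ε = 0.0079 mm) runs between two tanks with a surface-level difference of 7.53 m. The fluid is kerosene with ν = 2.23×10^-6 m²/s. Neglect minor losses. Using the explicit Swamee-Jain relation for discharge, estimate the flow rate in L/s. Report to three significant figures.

Q ≈ 203 L/s

Swamee-Jain (Type II): Q = -0.965·√(gD⁵h_f/L)·ln[ε/(3.7D) + √(3.17ν²L/(gD³h_f))]
√(gD⁵h_f/L) = √(9.81·0.418⁵·7.53/1900) = 0.02227
ε/(3.7D) = 5.11×10^-6; √(3.17ν²L/(gD³h_f)) = 7.45×10^-5
Q = -0.965·0.02227·ln(7.962×10^-5) = 0.2029 m³/s
Check: V = 1.48 m/s, Re = 2.77×10^5, f = 0.01480, h_f = 7.49 m ≈ 7.53 m ✓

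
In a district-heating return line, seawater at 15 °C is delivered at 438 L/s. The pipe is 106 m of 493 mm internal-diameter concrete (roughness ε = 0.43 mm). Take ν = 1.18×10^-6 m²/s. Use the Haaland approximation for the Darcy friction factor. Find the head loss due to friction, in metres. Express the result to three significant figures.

h_f ≈ 1.12 m

V = 4Q/(πD²) = 4·0.438/(π·0.493²) = 2.295 m/s
Re = VD/ν = 2.295·0.493/1.18×10^-6 = 9.59×10^5 → turbulent
ε/D = 0.43/493 = 8.72×10^-4
Haaland: f = 0.01934
h_f = f(L/D)V²/(2g) = 0.01934·(106/0.493)·2.295²/(2·9.81) = 1.116 m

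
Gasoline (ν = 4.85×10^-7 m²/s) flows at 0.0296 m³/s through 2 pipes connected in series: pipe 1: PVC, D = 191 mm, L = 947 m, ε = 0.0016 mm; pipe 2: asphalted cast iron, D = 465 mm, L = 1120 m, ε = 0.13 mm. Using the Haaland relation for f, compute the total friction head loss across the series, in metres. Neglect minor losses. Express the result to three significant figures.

H ≈ 3.74 m

Pipe 1: V = 1.033 m/s, Re = 4.07×10^5, ε/D = 8.38×10^-6, f = 0.01364, h_1 = f(L/D)V²/2g = 3.679 m
Pipe 2: V = 0.1743 m/s, Re = 1.67×10^5, ε/D = 2.80×10^-4, f = 0.01776, h_2 = f(L/D)V²/2g = 0.06625 m
Series → Q common, losses add: H = Σh = 3.745 m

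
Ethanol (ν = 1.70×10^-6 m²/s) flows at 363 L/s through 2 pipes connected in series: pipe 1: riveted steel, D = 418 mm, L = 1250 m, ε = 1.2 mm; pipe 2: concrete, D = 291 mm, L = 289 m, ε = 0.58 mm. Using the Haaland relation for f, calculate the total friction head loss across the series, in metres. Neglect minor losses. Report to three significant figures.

Pipe 1: V = 2.645 m/s, Re = 6.50×10^5, ε/D = 0.00287, f = 0.02609, h_1 = f(L/D)V²/2g = 27.83 m
Pipe 2: V = 5.458 m/s, Re = 9.34×10^5, ε/D = 0.00199, f = 0.02362, h_2 = f(L/D)V²/2g = 35.62 m
Series → Q common, losses add: H = Σh = 63.44 m

H ≈ 63.4 m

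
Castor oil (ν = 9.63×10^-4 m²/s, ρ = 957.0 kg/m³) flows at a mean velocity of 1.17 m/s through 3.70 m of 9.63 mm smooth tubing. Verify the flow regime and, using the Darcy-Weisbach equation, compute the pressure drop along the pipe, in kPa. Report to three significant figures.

Δp ≈ 1380 kPa

Re = VD/ν = 1.17·0.009630/9.63×10^-4 = 11.7 → laminar (Re < 2300)
f = 64/Re = 5.470
h_f = f(L/D)V²/(2g) = 5.470·(3.70/0.009630)·1.17²/(2·9.81) = 146.6 m
Δp = ρg·h_f = 957.0·9.81·146.6 = 1377 kPa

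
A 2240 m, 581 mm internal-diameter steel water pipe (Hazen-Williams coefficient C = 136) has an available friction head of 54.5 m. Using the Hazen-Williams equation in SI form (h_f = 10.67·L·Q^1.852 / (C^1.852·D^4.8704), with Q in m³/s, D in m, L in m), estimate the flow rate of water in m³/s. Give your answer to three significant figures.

Rearranging: Q = [h_f·C^1.852·D^4.8704 / (10.67·L)]^(1/1.852)
Q = [54.5·136^1.852·0.581^4.8704 / (10.67·2240)]^0.540 = 1.221 m³/s

Q ≈ 1.22 m³/s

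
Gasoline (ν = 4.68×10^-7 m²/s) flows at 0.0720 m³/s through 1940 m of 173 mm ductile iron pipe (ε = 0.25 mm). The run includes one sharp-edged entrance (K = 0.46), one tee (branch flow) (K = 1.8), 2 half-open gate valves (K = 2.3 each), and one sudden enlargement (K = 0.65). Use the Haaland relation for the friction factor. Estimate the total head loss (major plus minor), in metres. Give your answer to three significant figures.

H_L ≈ 120 m

V = 4Q/(πD²) = 3.063 m/s; V²/2g = 0.4782 m
Re = 1.13×10^6, ε/D = 0.00145 → f = 0.02175 (Haaland)
Major: h_f = f(L/D)·V²/2g = 0.02175·11214·0.4782 = 116.6 m
Minor: ΣK = 7.51; h_m = ΣK·V²/2g = 3.591 m
Total H_L = 116.6 + 3.591 = 120.2 m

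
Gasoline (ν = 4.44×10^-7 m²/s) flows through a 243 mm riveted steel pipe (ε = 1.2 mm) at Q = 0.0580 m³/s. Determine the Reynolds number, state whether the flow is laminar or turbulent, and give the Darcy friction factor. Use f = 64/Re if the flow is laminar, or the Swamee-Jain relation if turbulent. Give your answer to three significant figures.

Re ≈ 6.84×10^5; turbulent; f ≈ 0.0305

V = 4Q/(πD²) = 1.251 m/s
Re = VD/ν = 1.251·0.243/4.44×10^-7 = 6.84×10^5
Re > 4000 → turbulent; ε/D = 0.00494
Swamee-Jain: f = 0.03047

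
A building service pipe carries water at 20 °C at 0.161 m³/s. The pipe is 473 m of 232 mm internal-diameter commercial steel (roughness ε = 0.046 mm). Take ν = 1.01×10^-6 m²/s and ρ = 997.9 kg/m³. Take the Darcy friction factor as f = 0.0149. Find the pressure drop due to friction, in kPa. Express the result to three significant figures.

Δp ≈ 220 kPa

V = 4Q/(πD²) = 4·0.161/(π·0.232²) = 3.809 m/s
h_f = f(L/D)V²/(2g) = 0.01490·(473/0.232)·3.809²/(2·9.81) = 22.46 m
Δp = ρg·h_f = 997.9·9.81·22.46 = 219.9 kPa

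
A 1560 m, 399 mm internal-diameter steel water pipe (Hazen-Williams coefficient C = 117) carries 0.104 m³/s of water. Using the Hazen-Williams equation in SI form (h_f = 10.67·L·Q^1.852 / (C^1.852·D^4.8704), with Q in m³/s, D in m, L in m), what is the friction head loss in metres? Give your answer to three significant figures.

h_f ≈ 3.27 m

h_f = 10.67·1560·0.104^1.852 / (117^1.852·0.399^4.8704) = 3.266 m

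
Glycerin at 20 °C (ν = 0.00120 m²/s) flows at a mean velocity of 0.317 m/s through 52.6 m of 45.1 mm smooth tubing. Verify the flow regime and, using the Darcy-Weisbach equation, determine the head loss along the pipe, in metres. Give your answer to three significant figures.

h_f ≈ 32.1 m

Re = VD/ν = 0.317·0.04510/0.00120 = 11.9 → laminar (Re < 2300)
f = 64/Re = 5.372
h_f = f(L/D)V²/(2g) = 5.372·(52.6/0.04510)·0.317²/(2·9.81) = 32.09 m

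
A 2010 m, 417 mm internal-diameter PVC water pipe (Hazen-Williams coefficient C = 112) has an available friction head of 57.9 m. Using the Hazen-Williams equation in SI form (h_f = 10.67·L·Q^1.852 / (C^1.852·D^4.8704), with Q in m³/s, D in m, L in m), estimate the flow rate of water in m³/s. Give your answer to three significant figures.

Rearranging: Q = [h_f·C^1.852·D^4.8704 / (10.67·L)]^(1/1.852)
Q = [57.9·112^1.852·0.417^4.8704 / (10.67·2010)]^0.540 = 0.4605 m³/s

Q ≈ 0.461 m³/s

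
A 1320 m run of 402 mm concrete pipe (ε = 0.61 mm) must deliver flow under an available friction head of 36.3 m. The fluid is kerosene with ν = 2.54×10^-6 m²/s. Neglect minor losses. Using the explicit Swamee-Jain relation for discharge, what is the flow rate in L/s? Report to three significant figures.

Q ≈ 396 L/s

Swamee-Jain (Type II): Q = -0.965·√(gD⁵h_f/L)·ln[ε/(3.7D) + √(3.17ν²L/(gD³h_f))]
√(gD⁵h_f/L) = √(9.81·0.402⁵·36.3/1320) = 0.05322
ε/(3.7D) = 4.10×10^-4; √(3.17ν²L/(gD³h_f)) = 3.42×10^-5
Q = -0.965·0.05322·ln(4.443×10^-4) = 0.3964 m³/s
Check: V = 3.12 m/s, Re = 4.94×10^5, f = 0.02236, h_f = 36.5 m ≈ 36.3 m ✓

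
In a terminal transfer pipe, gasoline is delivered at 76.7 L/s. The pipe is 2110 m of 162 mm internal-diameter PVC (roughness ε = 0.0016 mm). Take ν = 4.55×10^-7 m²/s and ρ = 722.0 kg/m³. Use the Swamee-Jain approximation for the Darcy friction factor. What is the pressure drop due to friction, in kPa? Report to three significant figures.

Δp ≈ 740 kPa

V = 4Q/(πD²) = 4·0.0767/(π·0.162²) = 3.721 m/s
Re = VD/ν = 3.721·0.162/4.55×10^-7 = 1.32×10^6 → turbulent
ε/D = 0.0016/162 = 9.88×10^-6
Swamee-Jain: f = 0.01136
h_f = f(L/D)V²/(2g) = 0.01136·(2110/0.162)·3.721²/(2·9.81) = 104.5 m
Δp = ρg·h_f = 722.0·9.81·104.5 = 739.9 kPa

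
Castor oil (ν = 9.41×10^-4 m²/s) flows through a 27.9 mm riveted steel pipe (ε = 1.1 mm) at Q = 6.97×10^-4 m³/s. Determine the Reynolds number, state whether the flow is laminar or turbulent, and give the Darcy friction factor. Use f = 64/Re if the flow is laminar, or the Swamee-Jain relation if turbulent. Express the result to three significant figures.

V = 4Q/(πD²) = 1.140 m/s
Re = VD/ν = 1.140·0.0279/9.41×10^-4 = 33.8
Re < 2300 → laminar → f = 64/Re = 1.893

Re ≈ 33.8; laminar; f = 64/Re ≈ 1.89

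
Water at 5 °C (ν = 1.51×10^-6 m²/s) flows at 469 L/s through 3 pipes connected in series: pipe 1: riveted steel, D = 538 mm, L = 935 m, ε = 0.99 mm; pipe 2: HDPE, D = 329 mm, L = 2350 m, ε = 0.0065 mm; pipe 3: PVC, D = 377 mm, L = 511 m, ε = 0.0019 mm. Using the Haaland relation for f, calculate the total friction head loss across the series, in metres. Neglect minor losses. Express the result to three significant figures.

Pipe 1: V = 2.063 m/s, Re = 7.35×10^5, ε/D = 0.00184, f = 0.02319, h_1 = f(L/D)V²/2g = 8.743 m
Pipe 2: V = 5.517 m/s, Re = 1.20×10^6, ε/D = 1.98×10^-5, f = 0.01166, h_2 = f(L/D)V²/2g = 129.1 m
Pipe 3: V = 4.201 m/s, Re = 1.05×10^6, ε/D = 5.04×10^-6, f = 0.01158, h_3 = f(L/D)V²/2g = 14.13 m
Series → Q common, losses add: H = Σh = 152.0 m

H ≈ 152 m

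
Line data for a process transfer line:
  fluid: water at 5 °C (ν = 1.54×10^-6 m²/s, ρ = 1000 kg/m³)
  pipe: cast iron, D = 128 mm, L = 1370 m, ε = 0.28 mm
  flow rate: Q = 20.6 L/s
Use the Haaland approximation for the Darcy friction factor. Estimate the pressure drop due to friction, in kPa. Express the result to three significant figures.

V = 4Q/(πD²) = 4·0.0206/(π·0.128²) = 1.601 m/s
Re = VD/ν = 1.601·0.128/1.54×10^-6 = 1.33×10^5 → turbulent
ε/D = 0.28/128 = 0.00219
Haaland: f = 0.02513
h_f = f(L/D)V²/(2g) = 0.02513·(1370/0.128)·1.601²/(2·9.81) = 35.13 m
Δp = ρg·h_f = 1000·9.81·35.13 = 344.6 kPa

Δp ≈ 345 kPa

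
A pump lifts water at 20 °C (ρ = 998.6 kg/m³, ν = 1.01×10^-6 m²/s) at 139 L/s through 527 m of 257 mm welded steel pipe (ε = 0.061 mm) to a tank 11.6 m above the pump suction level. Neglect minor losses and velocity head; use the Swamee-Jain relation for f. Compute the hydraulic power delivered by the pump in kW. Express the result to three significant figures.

P_hyd ≈ 31.6 kW

V = 4Q/(πD²) = 2.680 m/s; Re = 6.82×10^5; ε/D = 2.37×10^-4; f = 0.01550
h_f = f(L/D)V²/2g = 11.63 m
Total head H = z + h_f = 11.6 + 11.63 = 23.23 m
P_hyd = ρgQH = 998.6·9.81·0.139·23.23 = 31.64 kW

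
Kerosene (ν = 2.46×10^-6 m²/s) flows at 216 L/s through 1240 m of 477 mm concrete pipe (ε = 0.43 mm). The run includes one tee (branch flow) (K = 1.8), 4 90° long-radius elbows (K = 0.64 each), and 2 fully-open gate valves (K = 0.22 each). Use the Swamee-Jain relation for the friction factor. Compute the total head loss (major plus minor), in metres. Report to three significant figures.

H_L ≈ 4.34 m

V = 4Q/(πD²) = 1.209 m/s; V²/2g = 0.07447 m
Re = 2.34×10^5, ε/D = 9.01×10^-4 → f = 0.02059 (Swamee-Jain)
Major: h_f = f(L/D)·V²/2g = 0.02059·2600·0.07447 = 3.987 m
Minor: ΣK = 4.80; h_m = ΣK·V²/2g = 0.3574 m
Total H_L = 3.987 + 0.3574 = 4.344 m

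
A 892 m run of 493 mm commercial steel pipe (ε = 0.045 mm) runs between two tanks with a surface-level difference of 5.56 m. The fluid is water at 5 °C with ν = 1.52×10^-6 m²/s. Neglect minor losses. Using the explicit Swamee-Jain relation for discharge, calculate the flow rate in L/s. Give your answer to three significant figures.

Q ≈ 398 L/s

Swamee-Jain (Type II): Q = -0.965·√(gD⁵h_f/L)·ln[ε/(3.7D) + √(3.17ν²L/(gD³h_f))]
√(gD⁵h_f/L) = √(9.81·0.493⁵·5.56/892) = 0.04220
ε/(3.7D) = 2.47×10^-5; √(3.17ν²L/(gD³h_f)) = 3.16×10^-5
Q = -0.965·0.04220·ln(5.629×10^-5) = 0.3985 m³/s
Check: V = 2.09 m/s, Re = 6.77×10^5, f = 0.01389, h_f = 5.58 m ≈ 5.56 m ✓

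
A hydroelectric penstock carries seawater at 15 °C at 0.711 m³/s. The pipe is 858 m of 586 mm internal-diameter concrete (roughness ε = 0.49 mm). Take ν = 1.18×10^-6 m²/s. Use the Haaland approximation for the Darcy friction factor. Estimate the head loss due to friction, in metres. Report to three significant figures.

V = 4Q/(πD²) = 4·0.711/(π·0.586²) = 2.636 m/s
Re = VD/ν = 2.636·0.586/1.18×10^-6 = 1.31×10^6 → turbulent
ε/D = 0.49/586 = 8.36×10^-4
Haaland: f = 0.01908
h_f = f(L/D)V²/(2g) = 0.01908·(858/0.586)·2.636²/(2·9.81) = 9.894 m

h_f ≈ 9.89 m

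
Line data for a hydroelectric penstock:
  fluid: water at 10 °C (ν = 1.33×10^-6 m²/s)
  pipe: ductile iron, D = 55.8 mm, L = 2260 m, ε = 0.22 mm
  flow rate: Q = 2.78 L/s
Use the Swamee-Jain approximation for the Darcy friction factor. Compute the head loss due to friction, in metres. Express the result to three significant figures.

V = 4Q/(πD²) = 4·0.00278/(π·0.0558²) = 1.137 m/s
Re = VD/ν = 1.137·0.0558/1.33×10^-6 = 4.77×10^4 → turbulent
ε/D = 0.22/55.8 = 0.00394
Swamee-Jain: f = 0.03082
h_f = f(L/D)V²/(2g) = 0.03082·(2260/0.0558)·1.137²/(2·9.81) = 82.22 m

h_f ≈ 82.2 m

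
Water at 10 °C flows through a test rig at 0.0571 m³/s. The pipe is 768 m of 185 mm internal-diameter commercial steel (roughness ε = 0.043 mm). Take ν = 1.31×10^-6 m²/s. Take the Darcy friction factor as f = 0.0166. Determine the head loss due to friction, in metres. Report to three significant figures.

V = 4Q/(πD²) = 4·0.0571/(π·0.185²) = 2.124 m/s
h_f = f(L/D)V²/(2g) = 0.01660·(768/0.185)·2.124²/(2·9.81) = 15.85 m

h_f ≈ 15.8 m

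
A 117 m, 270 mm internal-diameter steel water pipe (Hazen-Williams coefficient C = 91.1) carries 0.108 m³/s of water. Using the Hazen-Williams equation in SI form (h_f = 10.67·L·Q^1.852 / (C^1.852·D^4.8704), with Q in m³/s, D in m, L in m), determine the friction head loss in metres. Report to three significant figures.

h_f = 10.67·117·0.108^1.852 / (91.1^1.852·0.270^4.8704) = 2.797 m

h_f ≈ 2.80 m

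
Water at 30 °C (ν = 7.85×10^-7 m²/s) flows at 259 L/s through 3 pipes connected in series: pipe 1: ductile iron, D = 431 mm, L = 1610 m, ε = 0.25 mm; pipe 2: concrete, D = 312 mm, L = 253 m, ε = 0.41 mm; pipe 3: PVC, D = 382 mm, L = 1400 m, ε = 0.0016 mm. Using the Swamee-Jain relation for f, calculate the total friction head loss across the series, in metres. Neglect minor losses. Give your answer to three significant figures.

Pipe 1: V = 1.775 m/s, Re = 9.75×10^5, ε/D = 5.80×10^-4, f = 0.01783, h_1 = f(L/D)V²/2g = 10.70 m
Pipe 2: V = 3.388 m/s, Re = 1.35×10^6, ε/D = 0.00131, f = 0.02127, h_2 = f(L/D)V²/2g = 10.09 m
Pipe 3: V = 2.260 m/s, Re = 1.10×10^6, ε/D = 4.19×10^-6, f = 0.01154, h_3 = f(L/D)V²/2g = 11.00 m
Series → Q common, losses add: H = Σh = 31.79 m

H ≈ 31.8 m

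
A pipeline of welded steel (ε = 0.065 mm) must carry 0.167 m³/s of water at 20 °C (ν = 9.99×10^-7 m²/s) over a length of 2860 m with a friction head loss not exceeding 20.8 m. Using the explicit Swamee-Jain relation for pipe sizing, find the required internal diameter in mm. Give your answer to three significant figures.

Swamee-Jain (Type III): D = 0.66·[ε^1.25·(LQ²/(gh_f))^4.75 + ν·Q^9.4·(L/(gh_f))^5.2]^0.04
LQ²/(gh_f) = 0.3909; L/(gh_f) = 14.02
Term 1 = ε^1.25·(…)^4.75 = 6.74×10^-8; Term 2 = ν·Q^9.4·(…)^5.2 = 4.52×10^-8
D = 0.66·(6.74×10^-8 + 4.52×10^-8)^0.04 = 0.3480 m = 348 mm
Check: V = 1.76 m/s, Re = 6.12×10^5, f = 0.01513, h_f = 19.5 m ≈ 20.8 m ✓

D ≈ 348 mm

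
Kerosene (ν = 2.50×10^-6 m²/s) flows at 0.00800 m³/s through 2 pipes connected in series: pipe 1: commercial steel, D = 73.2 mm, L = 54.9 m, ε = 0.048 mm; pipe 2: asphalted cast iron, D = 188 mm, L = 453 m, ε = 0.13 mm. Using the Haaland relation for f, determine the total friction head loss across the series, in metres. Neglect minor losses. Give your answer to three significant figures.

Pipe 1: V = 1.901 m/s, Re = 5.57×10^4, ε/D = 6.56×10^-4, f = 0.02236, h_1 = f(L/D)V²/2g = 3.088 m
Pipe 2: V = 0.2882 m/s, Re = 2.17×10^4, ε/D = 6.91×10^-4, f = 0.02658, h_2 = f(L/D)V²/2g = 0.2711 m
Series → Q common, losses add: H = Σh = 3.359 m

H ≈ 3.36 m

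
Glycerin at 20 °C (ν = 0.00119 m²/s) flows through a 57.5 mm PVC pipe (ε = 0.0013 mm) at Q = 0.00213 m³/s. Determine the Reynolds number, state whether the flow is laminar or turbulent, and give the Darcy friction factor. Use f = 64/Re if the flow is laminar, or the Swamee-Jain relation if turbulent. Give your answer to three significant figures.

Re ≈ 39.6; laminar; f = 64/Re ≈ 1.61

V = 4Q/(πD²) = 0.8203 m/s
Re = VD/ν = 0.8203·0.0575/0.00119 = 39.6
Re < 2300 → laminar → f = 64/Re = 1.615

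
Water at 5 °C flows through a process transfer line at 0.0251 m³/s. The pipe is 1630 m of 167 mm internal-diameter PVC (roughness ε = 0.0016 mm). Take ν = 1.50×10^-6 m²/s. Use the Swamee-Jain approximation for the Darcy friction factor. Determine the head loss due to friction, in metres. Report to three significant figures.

h_f ≈ 11.1 m

V = 4Q/(πD²) = 4·0.0251/(π·0.167²) = 1.146 m/s
Re = VD/ν = 1.146·0.167/1.50×10^-6 = 1.28×10^5 → turbulent
ε/D = 0.0016/167 = 9.58×10^-6
Swamee-Jain: f = 0.01705
h_f = f(L/D)V²/(2g) = 0.01705·(1630/0.167)·1.146²/(2·9.81) = 11.14 m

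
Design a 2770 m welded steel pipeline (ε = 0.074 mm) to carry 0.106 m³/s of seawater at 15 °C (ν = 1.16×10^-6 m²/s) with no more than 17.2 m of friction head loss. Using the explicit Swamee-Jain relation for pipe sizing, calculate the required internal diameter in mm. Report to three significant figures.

Swamee-Jain (Type III): D = 0.66·[ε^1.25·(LQ²/(gh_f))^4.75 + ν·Q^9.4·(L/(gh_f))^5.2]^0.04
LQ²/(gh_f) = 0.1845; L/(gh_f) = 16.42
Term 1 = ε^1.25·(…)^4.75 = 2.24×10^-9; Term 2 = ν·Q^9.4·(…)^5.2 = 1.67×10^-9
D = 0.66·(2.24×10^-9 + 1.67×10^-9)^0.04 = 0.3042 m = 304 mm
Check: V = 1.46 m/s, Re = 3.82×10^5, f = 0.01626, h_f = 16.0 m ≈ 17.2 m ✓

D ≈ 304 mm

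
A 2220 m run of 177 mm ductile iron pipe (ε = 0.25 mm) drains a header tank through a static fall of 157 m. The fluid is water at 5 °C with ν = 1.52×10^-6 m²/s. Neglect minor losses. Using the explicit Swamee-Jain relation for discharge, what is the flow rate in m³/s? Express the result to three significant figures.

Swamee-Jain (Type II): Q = -0.965·√(gD⁵h_f/L)·ln[ε/(3.7D) + √(3.17ν²L/(gD³h_f))]
√(gD⁵h_f/L) = √(9.81·0.177⁵·157/2220) = 0.01098
ε/(3.7D) = 3.82×10^-4; √(3.17ν²L/(gD³h_f)) = 4.36×10^-5
Q = -0.965·0.01098·ln(4.254×10^-4) = 0.08224 m³/s
Check: V = 3.34 m/s, Re = 3.89×10^5, f = 0.02213, h_f = 158 m ≈ 157 m ✓

Q ≈ 0.0822 m³/s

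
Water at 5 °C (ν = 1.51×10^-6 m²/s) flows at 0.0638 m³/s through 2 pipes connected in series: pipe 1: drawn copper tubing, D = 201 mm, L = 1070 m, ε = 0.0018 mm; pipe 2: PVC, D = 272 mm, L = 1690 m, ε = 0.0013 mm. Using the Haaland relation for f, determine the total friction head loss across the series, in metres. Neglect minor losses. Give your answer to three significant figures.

Pipe 1: V = 2.011 m/s, Re = 2.68×10^5, ε/D = 8.96×10^-6, f = 0.01472, h_1 = f(L/D)V²/2g = 16.15 m
Pipe 2: V = 1.098 m/s, Re = 1.98×10^5, ε/D = 4.78×10^-6, f = 0.01556, h_2 = f(L/D)V²/2g = 5.940 m
Series → Q common, losses add: H = Σh = 22.09 m

H ≈ 22.1 m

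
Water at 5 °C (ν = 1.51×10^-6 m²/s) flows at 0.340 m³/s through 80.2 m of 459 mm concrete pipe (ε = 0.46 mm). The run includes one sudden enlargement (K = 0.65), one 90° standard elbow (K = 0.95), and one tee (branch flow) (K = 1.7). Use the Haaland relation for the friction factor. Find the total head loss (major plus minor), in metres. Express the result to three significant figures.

H_L ≈ 1.47 m

V = 4Q/(πD²) = 2.055 m/s; V²/2g = 0.2152 m
Re = 6.25×10^5, ε/D = 0.00100 → f = 0.02011 (Haaland)
Major: h_f = f(L/D)·V²/2g = 0.02011·174.7·0.2152 = 0.7560 m
Minor: ΣK = 3.30; h_m = ΣK·V²/2g = 0.7101 m
Total H_L = 0.7560 + 0.7101 = 1.466 m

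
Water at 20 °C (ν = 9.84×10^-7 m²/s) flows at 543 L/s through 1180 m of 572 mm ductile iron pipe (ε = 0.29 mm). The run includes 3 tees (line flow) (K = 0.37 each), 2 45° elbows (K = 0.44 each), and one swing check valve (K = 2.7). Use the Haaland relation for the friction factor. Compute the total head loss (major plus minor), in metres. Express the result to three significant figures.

V = 4Q/(πD²) = 2.113 m/s; V²/2g = 0.2276 m
Re = 1.23×10^6, ε/D = 5.07×10^-4 → f = 0.01714 (Haaland)
Major: h_f = f(L/D)·V²/2g = 0.01714·2063·0.2276 = 8.048 m
Minor: ΣK = 4.69; h_m = ΣK·V²/2g = 1.067 m
Total H_L = 8.048 + 1.067 = 9.115 m

H_L ≈ 9.12 m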